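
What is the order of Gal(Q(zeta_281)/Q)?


|Gal(Q(zeta_281)/Q)| = phi(281)
= 280

280


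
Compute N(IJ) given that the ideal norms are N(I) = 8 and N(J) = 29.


N(IJ) = N(I) * N(J)
= 8 * 29
= 232

232


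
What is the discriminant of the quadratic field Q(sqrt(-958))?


For K = Q(sqrt(d)) with d squarefree: disc(K) = d if d = 1 mod 4, and disc(K) = 4d if d = 2 or 3 mod 4.
Here d = -958, and d mod 4 = 2.
d = 2 mod 4, not 1 (O_K = Z[sqrt(d)]), so disc(K) = 4d = 4 * (-958) = -3832

-3832


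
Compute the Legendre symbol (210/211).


p = 211 is prime, so compute (210/211) with the reciprocity algorithm (Jacobi-symbol steps: pull out 2s via (2/n), flip via reciprocity, reduce):
  pull out 2: (2/211) = -1  (since 211 mod 8 = 3)
  reciprocity: (105/211) -> +(211/105)
  reduce: (1/105)
  (1/105) = 1
Product of signs = -1
(210/211) = -1

-1


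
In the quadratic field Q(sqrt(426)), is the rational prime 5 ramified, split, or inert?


K = Q(sqrt(426)). Since d mod 4 = 2, disc(K) = 1704.
Check p | disc: 1704 mod 5 = 4.
p does not divide disc. Compute Legendre symbol (d/p):
1^((5-1)/2) mod 5 = 1
(d/p) = 1, so p splits: (p) = P*P' with e=1, f=1, g=2.
Therefore p is split.

split


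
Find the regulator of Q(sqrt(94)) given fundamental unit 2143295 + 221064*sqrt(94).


epsilon = 2143295 + 221064*sqrt(94)
= 4.2866e+06
R = ln(4.2866e+06)
= 15.2710

15.2710


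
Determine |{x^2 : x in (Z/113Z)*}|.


For prime p, the number of non-zero quadratic residues is (p-1)/2.
= (113-1)/2
= 56

56


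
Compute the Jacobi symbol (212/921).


Compute (212/921) via quadratic reciprocity:
  pull out 2: (2/921) = +1  (since 921 mod 8 = 1)
  pull out 2: (2/921) = +1  (since 921 mod 8 = 1)
  reciprocity: (53/921) -> +(921/53)
  reduce: (20/53)
  pull out 2: (2/53) = -1  (since 53 mod 8 = 5)
  pull out 2: (2/53) = -1  (since 53 mod 8 = 5)
  reciprocity: (5/53) -> +(53/5)
  reduce: (3/5)
  reciprocity: (3/5) -> +(5/3)
  reduce: (2/3)
  pull out 2: (2/3) = -1  (since 3 mod 8 = 3)
  (1/3) = 1
Product of signs = -1

-1


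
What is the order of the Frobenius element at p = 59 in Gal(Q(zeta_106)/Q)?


The Frobenius at p in Gal(Q(zeta_n)/Q) = (Z/nZ)* is the class of p, so its order is ord_106(59), the smallest k >= 1 with 59^k = 1 mod 106.
n = 106 = 2 * 53, phi(106) = 52; the order divides phi(n).
Divisors of 52: 1, 2, 4, 13, 26, 52
Repeated squaring mod 106: 59^1 = 59, 59^2 = 89, 59^4 = 77, 59^8 = 99, 59^16 = 49, 59^32 = 69
Test divisors in increasing order:
  k=1: 59^1 = 59 mod 106
  k=2: 59^2 = 89 mod 106
  k=4: 59^4 = 77 mod 106
  k=13: 59^13 = 99 * 77 * 59 = 105 mod 106
  k=26: 59^26 = 49 * 99 * 89 = 1 mod 106  <- first divisor giving 1
Order = 26

26


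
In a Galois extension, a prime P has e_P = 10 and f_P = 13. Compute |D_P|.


|D_P| = e * f
= 10 * 13
= 130

130


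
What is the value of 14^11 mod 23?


p = 23 is prime and the exponent is (p-1)/2 = 11, so by Euler's criterion 14^11 = (14/23) = +1 or -1 mod 23.
Compute by square-and-multiply:
  11 = 8 + 2 + 1 (binary 1011)
  Repeated squaring mod 23: 14^1 = 14, 14^2 = 12, 14^4 = 6, 14^8 = 13
  14^11 = 14^8 * 14^2 * 14^1 = 13 * 12 * 14 mod 23
    13 * 12 = 156 = 18 mod 23
    18 * 14 = 252 = 22 mod 23
  14^11 = 22 mod 23
Result 22 = p - 1 = -1 mod 23: 14 is a quadratic non-residue mod 23. As a residue in [0, p-1] the value is 22.
14^11 mod 23 = 22

22


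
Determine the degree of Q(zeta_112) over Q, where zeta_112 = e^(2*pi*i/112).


The degree equals Euler's totient phi(112).
112 = 2^4 * 7
phi(112) = 48

48


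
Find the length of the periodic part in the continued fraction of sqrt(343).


Run the CF algorithm for sqrt(343).
a_0 = floor(sqrt(343)) = 18; set m_0=0, q_0=1.
Recurrence: m' = q*a - m,  q' = (d - m'^2)/q,  a' = floor((a_0 + m')/q').
  step 1: m=18, q=19, a=1
  step 2: m=1, q=18, a=1
  step 3: m=17, q=3, a=11
  step 4: m=16, q=29, a=1
  step 5: m=13, q=6, a=5
  step 6: m=17, q=9, a=3
  step 7: m=10, q=27, a=1
  step 8: m=17, q=2, a=17
  step 9: m=17, q=27, a=1
  step 10: m=10, q=9, a=3
  step 11: m=17, q=6, a=5
  step 12: m=13, q=29, a=1
  step 13: m=16, q=3, a=11
  step 14: m=17, q=18, a=1
  step 15: m=1, q=19, a=1
  step 16: m=18, q=1, a=36
a_16 = 2*a_0 = 36, so the period closes here.
sqrt(343) = [18; 1, 1, 11, 1, 5, 3, 1, 17, 1, 3, 5, 1, 11, 1, 1, 36]
Period length = 16

16


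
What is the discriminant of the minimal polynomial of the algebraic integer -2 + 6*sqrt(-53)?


The element -2 + 6*sqrt(-53) has minimal polynomial:
x^2 + 4*x + 1912
Discriminant = (4)^2 - 4*(1912)
= 16 - 7648
= -7632

-7632


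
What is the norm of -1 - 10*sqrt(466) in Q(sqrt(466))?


N(a + b*sqrt(d)) = a^2 - d*b^2
= (-1)^2 - (466)*(-10)^2
= 1 - 46600
= -46599

-46599


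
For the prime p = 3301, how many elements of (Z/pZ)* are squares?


For prime p, the number of non-zero quadratic residues is (p-1)/2.
= (3301-1)/2
= 1650

1650


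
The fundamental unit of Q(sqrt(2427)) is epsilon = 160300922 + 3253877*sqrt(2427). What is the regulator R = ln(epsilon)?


epsilon = 160300922 + 3253877*sqrt(2427)
= 3.2060e+08
R = ln(3.2060e+08)
= 19.5857

19.5857


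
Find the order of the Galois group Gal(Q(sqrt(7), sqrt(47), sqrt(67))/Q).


The 3 square roots of distinct primes are multiplicatively independent over Q,
so [K:Q] = 2^3 and Gal(K/Q) is isomorphic to (Z/2Z)^3.
|Gal| = 2^3 = 8

8


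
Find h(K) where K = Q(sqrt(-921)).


K = Q(sqrt(-921)). d mod 4 = 3, so D = disc(K) = 4d = -3684
h(K) equals the number of primitive reduced positive-definite forms (a, b, c) = a*x^2 + b*x*y + c*y^2 with b^2 - 4ac = D,
where reduced means |b| <= a <= c, with b >= 0 whenever |b| = a or a = c, and primitive means gcd(a, b, c) = 1.
Reduced forces 3a^2 <= |D| = 3684, so 1 <= a <= 35; b must have the parity of D, and c = (b^2 - D)/(4a) must be an integer >= a.
Enumerate a = 1..35, b in [-a, a]:
  a=1: (1, 0, 921)  [1]
  a=2: (2, 2, 461)  [1]
  a=3: (3, 0, 307)  [1]
  a=4: none
  a=5: (5, -4, 185), (5, 4, 185)  [2]
  a=6: (6, 6, 155)  [1]
  a=7..9: none
  a=10: (10, -6, 93), (10, 6, 93)  [2]
  a=11: (11, -10, 86), (11, 10, 86)  [2]
  a=12..14: none
  a=15: (15, -6, 62), (15, 6, 62)  [2]
  a=16..21: none
  a=22: (22, -10, 43), (22, 10, 43)  [2]
  a=23..24: none
  a=25: (25, -4, 37), (25, 4, 37)  [2]
  a=26..28: none
  a=29: (29, -12, 33), (29, 12, 33)  [2]
  a=30: (30, -6, 31), (30, 6, 31)  [2]
  a=31..35: none
Total reduced forms: 1 + 1 + 1 + 2 + 1 + 2 + 2 + 2 + 2 + 2 + 2 + 2 = 20
h = 20

20


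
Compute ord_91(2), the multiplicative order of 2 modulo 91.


We want ord_91(2), the smallest k >= 1 with 2^k = 1 mod 91.
n = 91 = 7 * 13, phi(91) = 72; the order divides phi(n).
Divisors of 72: 1, 2, 3, 4, 6, 8, 9, 12, 18, 24, 36, 72
Repeated squaring mod 91: 2^1 = 2, 2^2 = 4, 2^4 = 16, 2^8 = 74, 2^16 = 16, 2^32 = 74, 2^64 = 16
Test divisors in increasing order:
  k=1: 2^1 = 2 mod 91
  k=2: 2^2 = 4 mod 91
  k=3: 2^3 = 4 * 2 = 8 mod 91
  k=4: 2^4 = 16 mod 91
  k=6: 2^6 = 16 * 4 = 64 mod 91
  k=8: 2^8 = 74 mod 91
  k=9: 2^9 = 74 * 2 = 57 mod 91
  k=12: 2^12 = 74 * 16 = 1 mod 91  <- first divisor giving 1
Order = 12

12


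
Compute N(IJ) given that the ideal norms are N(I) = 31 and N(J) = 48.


N(IJ) = N(I) * N(J)
= 31 * 48
= 1488

1488


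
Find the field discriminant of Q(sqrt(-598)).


For K = Q(sqrt(d)) with d squarefree: disc(K) = d if d = 1 mod 4, and disc(K) = 4d if d = 2 or 3 mod 4.
Here d = -598, and d mod 4 = 2.
d = 2 mod 4, not 1 (O_K = Z[sqrt(d)]), so disc(K) = 4d = 4 * (-598) = -2392

-2392


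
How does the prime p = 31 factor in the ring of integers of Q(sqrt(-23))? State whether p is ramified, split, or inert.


K = Q(sqrt(-23)). Since d mod 4 = 1, disc(K) = -23.
Check p | disc: -23 mod 31 = 8.
p does not divide disc. Compute Legendre symbol (d/p):
8^((31-1)/2) mod 31 = 1
(d/p) = 1, so p splits: (p) = P*P' with e=1, f=1, g=2.
Therefore p is split.

split


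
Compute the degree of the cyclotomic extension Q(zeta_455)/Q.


The degree equals Euler's totient phi(455).
455 = 5 * 7 * 13
phi(455) = 288

288


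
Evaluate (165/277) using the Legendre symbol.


p = 277 is prime, so compute (165/277) with the reciprocity algorithm (Jacobi-symbol steps: pull out 2s via (2/n), flip via reciprocity, reduce):
  reciprocity: (165/277) -> +(277/165)
  reduce: (112/165)
  pull out 2: (2/165) = -1  (since 165 mod 8 = 5)
  pull out 2: (2/165) = -1  (since 165 mod 8 = 5)
  pull out 2: (2/165) = -1  (since 165 mod 8 = 5)
  pull out 2: (2/165) = -1  (since 165 mod 8 = 5)
  reciprocity: (7/165) -> +(165/7)
  reduce: (4/7)
  pull out 2: (2/7) = +1  (since 7 mod 8 = 7)
  pull out 2: (2/7) = +1  (since 7 mod 8 = 7)
  (1/7) = 1
Product of signs = 1
(165/277) = 1

1


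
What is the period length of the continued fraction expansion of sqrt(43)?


Run the CF algorithm for sqrt(43).
a_0 = floor(sqrt(43)) = 6; set m_0=0, q_0=1.
Recurrence: m' = q*a - m,  q' = (d - m'^2)/q,  a' = floor((a_0 + m')/q').
  step 1: m=6, q=7, a=1
  step 2: m=1, q=6, a=1
  step 3: m=5, q=3, a=3
  step 4: m=4, q=9, a=1
  step 5: m=5, q=2, a=5
  step 6: m=5, q=9, a=1
  step 7: m=4, q=3, a=3
  step 8: m=5, q=6, a=1
  step 9: m=1, q=7, a=1
  step 10: m=6, q=1, a=12
a_10 = 2*a_0 = 12, so the period closes here.
sqrt(43) = [6; 1, 1, 3, 1, 5, 1, 3, 1, 1, 12]
Period length = 10

10


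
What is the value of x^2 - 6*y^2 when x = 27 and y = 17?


x^2 - d*y^2
= 27^2 - 6*17^2
= 729 - 1734
= -1005

-1005


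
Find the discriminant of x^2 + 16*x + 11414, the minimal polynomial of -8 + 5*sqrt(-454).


The element -8 + 5*sqrt(-454) has minimal polynomial:
x^2 + 16*x + 11414
Discriminant = (16)^2 - 4*(11414)
= 256 - 45656
= -45400

-45400


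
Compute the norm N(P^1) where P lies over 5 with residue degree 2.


N(P^a) = p^(a*f)
= 5^(1*2)
= 5^2
= 25

25


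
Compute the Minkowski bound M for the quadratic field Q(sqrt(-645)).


d = -645, d mod 4 = 3, so disc(K) = 4d = -2580; |disc(K)| = 2580
Imaginary quadratic field, so n = 2, s = r2 = 1, r1 = 0
M = (n!/n^n) * (4/pi)^s * sqrt(|disc(K)|) = (2!/2^2) * (4/pi)^1 * sqrt(2580)
= 0.5 * 1.273240 * 50.793700
= 32.3363

32.3363


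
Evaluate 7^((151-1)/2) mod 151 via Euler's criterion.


p = 151 is prime and the exponent is (p-1)/2 = 75, so by Euler's criterion 7^75 = (7/151) = +1 or -1 mod 151.
Compute by square-and-multiply:
  75 = 64 + 8 + 2 + 1 (binary 1001011)
  Repeated squaring mod 151: 7^1 = 7, 7^2 = 49, 7^4 = 136, 7^8 = 74, 7^16 = 40, 7^32 = 90, 7^64 = 97
  7^75 = 7^64 * 7^8 * 7^2 * 7^1 = 97 * 74 * 49 * 7 mod 151
    97 * 74 = 7178 = 81 mod 151
    81 * 49 = 3969 = 43 mod 151
    43 * 7 = 301 = 150 mod 151
  7^75 = 150 mod 151
Result 150 = p - 1 = -1 mod 151: 7 is a quadratic non-residue mod 151. As a residue in [0, p-1] the value is 150.
7^75 mod 151 = 150

150


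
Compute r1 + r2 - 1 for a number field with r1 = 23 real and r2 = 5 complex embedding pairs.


By Dirichlet's unit theorem:
rank = r1 + r2 - 1
= 23 + 5 - 1
= 27

27


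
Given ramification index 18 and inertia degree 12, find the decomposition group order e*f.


|D_P| = e * f
= 18 * 12
= 216

216


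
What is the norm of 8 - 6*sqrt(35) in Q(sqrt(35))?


N(a + b*sqrt(d)) = a^2 - d*b^2
= (8)^2 - (35)*(-6)^2
= 64 - 1260
= -1196

-1196


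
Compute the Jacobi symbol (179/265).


Compute (179/265) via quadratic reciprocity:
  reciprocity: (179/265) -> +(265/179)
  reduce: (86/179)
  pull out 2: (2/179) = -1  (since 179 mod 8 = 3)
  reciprocity: (43/179) -> -(179/43)
  reduce: (7/43)
  reciprocity: (7/43) -> -(43/7)
  reduce: (1/7)
  (1/7) = 1
Product of signs = -1

-1


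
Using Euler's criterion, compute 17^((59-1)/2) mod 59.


p = 59 is prime and the exponent is (p-1)/2 = 29, so by Euler's criterion 17^29 = (17/59) = +1 or -1 mod 59.
Compute by square-and-multiply:
  29 = 16 + 8 + 4 + 1 (binary 11101)
  Repeated squaring mod 59: 17^1 = 17, 17^2 = 53, 17^4 = 36, 17^8 = 57, 17^16 = 4
  17^29 = 17^16 * 17^8 * 17^4 * 17^1 = 4 * 57 * 36 * 17 mod 59
    4 * 57 = 228 = 51 mod 59
    51 * 36 = 1836 = 7 mod 59
    7 * 17 = 119 = 1 mod 59
  17^29 = 1 mod 59
Result 1: 17 is a quadratic residue mod 59.
17^29 mod 59 = 1

1


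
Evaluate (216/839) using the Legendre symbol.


p = 839 is prime, so compute (216/839) with the reciprocity algorithm (Jacobi-symbol steps: pull out 2s via (2/n), flip via reciprocity, reduce):
  pull out 2: (2/839) = +1  (since 839 mod 8 = 7)
  pull out 2: (2/839) = +1  (since 839 mod 8 = 7)
  pull out 2: (2/839) = +1  (since 839 mod 8 = 7)
  reciprocity: (27/839) -> -(839/27)
  reduce: (2/27)
  pull out 2: (2/27) = -1  (since 27 mod 8 = 3)
  (1/27) = 1
Product of signs = 1
(216/839) = 1

1


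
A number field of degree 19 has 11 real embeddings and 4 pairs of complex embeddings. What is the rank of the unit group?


By Dirichlet's unit theorem:
rank = r1 + r2 - 1
= 11 + 4 - 1
= 14

14


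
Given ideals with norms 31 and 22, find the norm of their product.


N(IJ) = N(I) * N(J)
= 31 * 22
= 682

682


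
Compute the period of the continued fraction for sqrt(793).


Run the CF algorithm for sqrt(793).
a_0 = floor(sqrt(793)) = 28; set m_0=0, q_0=1.
Recurrence: m' = q*a - m,  q' = (d - m'^2)/q,  a' = floor((a_0 + m')/q').
  step 1: m=28, q=9, a=6
  step 2: m=26, q=13, a=4
  step 3: m=26, q=9, a=6
  step 4: m=28, q=1, a=56
a_4 = 2*a_0 = 56, so the period closes here.
sqrt(793) = [28; 6, 4, 6, 56]
Period length = 4

4


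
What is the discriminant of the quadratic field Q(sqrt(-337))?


For K = Q(sqrt(d)) with d squarefree: disc(K) = d if d = 1 mod 4, and disc(K) = 4d if d = 2 or 3 mod 4.
Here d = -337, and d mod 4 = 3.
d = 3 mod 4, not 1 (O_K = Z[sqrt(d)]), so disc(K) = 4d = 4 * (-337) = -1348

-1348


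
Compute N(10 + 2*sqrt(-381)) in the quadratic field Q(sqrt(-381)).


N(a + b*sqrt(d)) = a^2 - d*b^2
= (10)^2 - (-381)*(2)^2
= 100 + 1524
= 1624

1624


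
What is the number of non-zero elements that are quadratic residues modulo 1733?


For prime p, the number of non-zero quadratic residues is (p-1)/2.
= (1733-1)/2
= 866

866


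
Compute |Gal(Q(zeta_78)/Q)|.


|Gal(Q(zeta_78)/Q)| = phi(78)
= 24

24


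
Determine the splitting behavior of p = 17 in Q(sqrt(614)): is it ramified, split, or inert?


K = Q(sqrt(614)). Since d mod 4 = 2, disc(K) = 2456.
Check p | disc: 2456 mod 17 = 8.
p does not divide disc. Compute Legendre symbol (d/p):
2^((17-1)/2) mod 17 = 1
(d/p) = 1, so p splits: (p) = P*P' with e=1, f=1, g=2.
Therefore p is split.

split


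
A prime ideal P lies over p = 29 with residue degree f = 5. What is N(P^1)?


N(P^a) = p^(a*f)
= 29^(1*5)
= 29^5
= 20511149

20511149


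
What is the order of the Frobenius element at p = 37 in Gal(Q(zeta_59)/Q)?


The Frobenius at p in Gal(Q(zeta_n)/Q) = (Z/nZ)* is the class of p, so its order is ord_59(37), the smallest k >= 1 with 37^k = 1 mod 59.
n = 59 = 59, phi(59) = 58; the order divides phi(n).
Divisors of 58: 1, 2, 29, 58
Repeated squaring mod 59: 37^1 = 37, 37^2 = 12, 37^4 = 26, 37^8 = 27, 37^16 = 21, 37^32 = 28
Test divisors in increasing order:
  k=1: 37^1 = 37 mod 59
  k=2: 37^2 = 12 mod 59
  k=29: 37^29 = 21 * 27 * 26 * 37 = 58 mod 59
  k=58: 37^58 = 28 * 21 * 27 * 12 = 1 mod 59  <- first divisor giving 1
Order = 58

58


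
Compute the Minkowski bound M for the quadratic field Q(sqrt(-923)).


d = -923, d mod 4 = 1, so disc(K) = d = -923; |disc(K)| = 923
Imaginary quadratic field, so n = 2, s = r2 = 1, r1 = 0
M = (n!/n^n) * (4/pi)^s * sqrt(|disc(K)|) = (2!/2^2) * (4/pi)^1 * sqrt(923)
= 0.5 * 1.273240 * 30.380915
= 19.3411

19.3411


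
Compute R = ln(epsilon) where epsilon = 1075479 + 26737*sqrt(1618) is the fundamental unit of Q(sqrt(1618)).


epsilon = 1075479 + 26737*sqrt(1618)
= 2.1510e+06
R = ln(2.1510e+06)
= 14.5814

14.5814


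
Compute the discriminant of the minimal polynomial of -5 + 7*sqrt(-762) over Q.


The element -5 + 7*sqrt(-762) has minimal polynomial:
x^2 + 10*x + 37363
Discriminant = (10)^2 - 4*(37363)
= 100 - 149452
= -149352

-149352


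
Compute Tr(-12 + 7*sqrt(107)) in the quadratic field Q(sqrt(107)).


Tr(a + b*sqrt(d)) = (a + b*sqrt(d)) + (a - b*sqrt(d)) = 2a
= 2 * (-12)
= -24

-24


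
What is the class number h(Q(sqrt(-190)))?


K = Q(sqrt(-190)). d mod 4 = 2, so D = disc(K) = 4d = -760
h(K) equals the number of primitive reduced positive-definite forms (a, b, c) = a*x^2 + b*x*y + c*y^2 with b^2 - 4ac = D,
where reduced means |b| <= a <= c, with b >= 0 whenever |b| = a or a = c, and primitive means gcd(a, b, c) = 1.
Reduced forces 3a^2 <= |D| = 760, so 1 <= a <= 15; b must have the parity of D, and c = (b^2 - D)/(4a) must be an integer >= a.
Enumerate a = 1..15, b in [-a, a]:
  a=1: (1, 0, 190)  [1]
  a=2: (2, 0, 95)  [1]
  a=3..4: none
  a=5: (5, 0, 38)  [1]
  a=6..9: none
  a=10: (10, 0, 19)  [1]
  a=11..15: none
Total reduced forms: 1 + 1 + 1 + 1 = 4
h = 4

4


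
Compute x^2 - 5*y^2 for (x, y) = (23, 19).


x^2 - d*y^2
= 23^2 - 5*19^2
= 529 - 1805
= -1276

-1276


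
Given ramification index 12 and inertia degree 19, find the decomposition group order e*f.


|D_P| = e * f
= 12 * 19
= 228

228


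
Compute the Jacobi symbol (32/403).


Compute (32/403) via quadratic reciprocity:
  pull out 2: (2/403) = -1  (since 403 mod 8 = 3)
  pull out 2: (2/403) = -1  (since 403 mod 8 = 3)
  pull out 2: (2/403) = -1  (since 403 mod 8 = 3)
  pull out 2: (2/403) = -1  (since 403 mod 8 = 3)
  pull out 2: (2/403) = -1  (since 403 mod 8 = 3)
  (1/403) = 1
Product of signs = -1

-1


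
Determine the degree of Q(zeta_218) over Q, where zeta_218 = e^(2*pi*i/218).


The degree equals Euler's totient phi(218).
218 = 2 * 109
phi(218) = 108

108


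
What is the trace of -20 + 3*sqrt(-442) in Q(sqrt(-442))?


Tr(a + b*sqrt(d)) = (a + b*sqrt(d)) + (a - b*sqrt(d)) = 2a
= 2 * (-20)
= -40

-40


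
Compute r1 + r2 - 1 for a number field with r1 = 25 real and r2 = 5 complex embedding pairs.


By Dirichlet's unit theorem:
rank = r1 + r2 - 1
= 25 + 5 - 1
= 29

29


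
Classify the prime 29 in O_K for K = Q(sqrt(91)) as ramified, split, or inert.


K = Q(sqrt(91)). Since d mod 4 = 3, disc(K) = 364.
Check p | disc: 364 mod 29 = 16.
p does not divide disc. Compute Legendre symbol (d/p):
4^((29-1)/2) mod 29 = 1
(d/p) = 1, so p splits: (p) = P*P' with e=1, f=1, g=2.
Therefore p is split.

split


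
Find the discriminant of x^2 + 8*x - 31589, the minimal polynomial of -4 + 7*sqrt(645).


The element -4 + 7*sqrt(645) has minimal polynomial:
x^2 + 8*x - 31589
Discriminant = (8)^2 - 4*(-31589)
= 64 + 126356
= 126420

126420


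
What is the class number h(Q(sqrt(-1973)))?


K = Q(sqrt(-1973)). d mod 4 = 3, so D = disc(K) = 4d = -7892
h(K) equals the number of primitive reduced positive-definite forms (a, b, c) = a*x^2 + b*x*y + c*y^2 with b^2 - 4ac = D,
where reduced means |b| <= a <= c, with b >= 0 whenever |b| = a or a = c, and primitive means gcd(a, b, c) = 1.
Reduced forces 3a^2 <= |D| = 7892, so 1 <= a <= 51; b must have the parity of D, and c = (b^2 - D)/(4a) must be an integer >= a.
Enumerate a = 1..51, b in [-a, a]:
  a=1: (1, 0, 1973)  [1]
  a=2: (2, 2, 987)  [1]
  a=3: (3, -2, 658), (3, 2, 658)  [2]
  a=4..5: none
  a=6: (6, -2, 329), (6, 2, 329)  [2]
  a=7: (7, -2, 282), (7, 2, 282)  [2]
  a=8: none
  a=9: (9, -8, 221), (9, 8, 221)  [2]
  a=10..12: none
  a=13: (13, -8, 153), (13, 8, 153)  [2]
  a=14: (14, -2, 141), (14, 2, 141)  [2]
  a=15..16: none
  a=17: (17, -8, 117), (17, 8, 117)  [2]
  a=18: (18, -10, 111), (18, 10, 111)  [2]
  a=19..20: none
  a=21: (21, -16, 97), (21, -2, 94), (21, 2, 94), (21, 16, 97)  [4]
  a=22..25: none
  a=26: (26, -18, 79), (26, 18, 79)  [2]
  a=27: (27, -10, 74), (27, 10, 74)  [2]
  a=28: none
  a=29: (29, -24, 73), (29, 24, 73)  [2]
  a=30..33: none
  a=34: (34, -26, 63), (34, 26, 63)  [2]
  a=35..36: none
  a=37: (37, -10, 54), (37, 10, 54)  [2]
  a=38: none
  a=39: (39, -34, 58), (39, -8, 51), (39, 8, 51), (39, 34, 58)  [4]
  a=40: none
  a=41: (41, -12, 49), (41, 12, 49)  [2]
  a=42: (42, -26, 51), (42, -2, 47), (42, 2, 47), (42, 26, 51)  [4]
  a=43..51: none
Total reduced forms: 1 + 1 + 2 + 2 + 2 + 2 + 2 + 2 + 2 + 2 + 4 + 2 + 2 + 2 + 2 + 2 + 4 + 2 + 4 = 42
h = 42

42


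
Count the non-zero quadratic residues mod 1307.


For prime p, the number of non-zero quadratic residues is (p-1)/2.
= (1307-1)/2
= 653

653


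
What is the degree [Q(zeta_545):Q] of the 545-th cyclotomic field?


The degree equals Euler's totient phi(545).
545 = 5 * 109
phi(545) = 432

432


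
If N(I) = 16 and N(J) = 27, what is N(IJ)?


N(IJ) = N(I) * N(J)
= 16 * 27
= 432

432


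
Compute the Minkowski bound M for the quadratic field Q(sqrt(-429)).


d = -429, d mod 4 = 3, so disc(K) = 4d = -1716; |disc(K)| = 1716
Imaginary quadratic field, so n = 2, s = r2 = 1, r1 = 0
M = (n!/n^n) * (4/pi)^s * sqrt(|disc(K)|) = (2!/2^2) * (4/pi)^1 * sqrt(1716)
= 0.5 * 1.273240 * 41.424630
= 26.3717

26.3717


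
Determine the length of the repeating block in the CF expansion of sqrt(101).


Run the CF algorithm for sqrt(101).
a_0 = floor(sqrt(101)) = 10; set m_0=0, q_0=1.
Recurrence: m' = q*a - m,  q' = (d - m'^2)/q,  a' = floor((a_0 + m')/q').
  step 1: m=10, q=1, a=20
a_1 = 2*a_0 = 20, so the period closes here.
sqrt(101) = [10; 20]
Period length = 1

1


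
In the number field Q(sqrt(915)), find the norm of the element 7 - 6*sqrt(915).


N(a + b*sqrt(d)) = a^2 - d*b^2
= (7)^2 - (915)*(-6)^2
= 49 - 32940
= -32891

-32891


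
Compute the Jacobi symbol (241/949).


Compute (241/949) via quadratic reciprocity:
  reciprocity: (241/949) -> +(949/241)
  reduce: (226/241)
  pull out 2: (2/241) = +1  (since 241 mod 8 = 1)
  reciprocity: (113/241) -> +(241/113)
  reduce: (15/113)
  reciprocity: (15/113) -> +(113/15)
  reduce: (8/15)
  pull out 2: (2/15) = +1  (since 15 mod 8 = 7)
  pull out 2: (2/15) = +1  (since 15 mod 8 = 7)
  pull out 2: (2/15) = +1  (since 15 mod 8 = 7)
  (1/15) = 1
Product of signs = 1

1


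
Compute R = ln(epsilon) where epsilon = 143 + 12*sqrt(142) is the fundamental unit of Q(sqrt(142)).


epsilon = 143 + 12*sqrt(142)
= 285.9965
R = ln(285.9965)
= 5.6560

5.6560


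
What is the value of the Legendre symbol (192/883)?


p = 883 is prime, so compute (192/883) with the reciprocity algorithm (Jacobi-symbol steps: pull out 2s via (2/n), flip via reciprocity, reduce):
  pull out 2: (2/883) = -1  (since 883 mod 8 = 3)
  pull out 2: (2/883) = -1  (since 883 mod 8 = 3)
  pull out 2: (2/883) = -1  (since 883 mod 8 = 3)
  pull out 2: (2/883) = -1  (since 883 mod 8 = 3)
  pull out 2: (2/883) = -1  (since 883 mod 8 = 3)
  pull out 2: (2/883) = -1  (since 883 mod 8 = 3)
  reciprocity: (3/883) -> -(883/3)
  reduce: (1/3)
  (1/3) = 1
Product of signs = -1
(192/883) = -1

-1


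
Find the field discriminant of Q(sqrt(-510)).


For K = Q(sqrt(d)) with d squarefree: disc(K) = d if d = 1 mod 4, and disc(K) = 4d if d = 2 or 3 mod 4.
Here d = -510, and d mod 4 = 2.
d = 2 mod 4, not 1 (O_K = Z[sqrt(d)]), so disc(K) = 4d = 4 * (-510) = -2040

-2040


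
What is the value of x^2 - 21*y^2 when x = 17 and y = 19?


x^2 - d*y^2
= 17^2 - 21*19^2
= 289 - 7581
= -7292

-7292


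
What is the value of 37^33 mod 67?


p = 67 is prime and the exponent is (p-1)/2 = 33, so by Euler's criterion 37^33 = (37/67) = +1 or -1 mod 67.
Compute by square-and-multiply:
  33 = 32 + 1 (binary 100001)
  Repeated squaring mod 67: 37^1 = 37, 37^2 = 29, 37^4 = 37, 37^8 = 29, 37^16 = 37, 37^32 = 29
  37^33 = 37^32 * 37^1 = 29 * 37 mod 67
    29 * 37 = 1073 = 1 mod 67
  37^33 = 1 mod 67
Result 1: 37 is a quadratic residue mod 67.
37^33 mod 67 = 1

1


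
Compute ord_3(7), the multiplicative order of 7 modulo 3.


We want ord_3(7), the smallest k >= 1 with 7^k = 1 mod 3.
n = 3 = 3, phi(3) = 2; the order divides phi(n).
Divisors of 2: 1, 2
Repeated squaring mod 3: 7^1 = 1, 7^2 = 1
Test divisors in increasing order:
  k=1: 7^1 = 1 mod 3  <- first divisor giving 1
Order = 1

1


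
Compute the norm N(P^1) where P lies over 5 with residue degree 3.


N(P^a) = p^(a*f)
= 5^(1*3)
= 5^3
= 125

125


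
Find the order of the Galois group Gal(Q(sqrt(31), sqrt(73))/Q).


The 2 square roots of distinct primes are multiplicatively independent over Q,
so [K:Q] = 2^2 and Gal(K/Q) is isomorphic to (Z/2Z)^2.
|Gal| = 2^2 = 4

4


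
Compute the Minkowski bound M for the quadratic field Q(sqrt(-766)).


d = -766, d mod 4 = 2, so disc(K) = 4d = -3064; |disc(K)| = 3064
Imaginary quadratic field, so n = 2, s = r2 = 1, r1 = 0
M = (n!/n^n) * (4/pi)^s * sqrt(|disc(K)|) = (2!/2^2) * (4/pi)^1 * sqrt(3064)
= 0.5 * 1.273240 * 55.353410
= 35.2391

35.2391


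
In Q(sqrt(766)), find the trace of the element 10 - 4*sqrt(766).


Tr(a + b*sqrt(d)) = (a + b*sqrt(d)) + (a - b*sqrt(d)) = 2a
= 2 * (10)
= 20

20


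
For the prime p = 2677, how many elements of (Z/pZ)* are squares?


For prime p, the number of non-zero quadratic residues is (p-1)/2.
= (2677-1)/2
= 1338

1338


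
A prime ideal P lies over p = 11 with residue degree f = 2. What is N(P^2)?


N(P^a) = p^(a*f)
= 11^(2*2)
= 11^4
= 14641

14641


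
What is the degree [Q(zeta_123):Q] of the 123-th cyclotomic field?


The degree equals Euler's totient phi(123).
123 = 3 * 41
phi(123) = 80

80


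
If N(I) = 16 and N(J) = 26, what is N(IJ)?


N(IJ) = N(I) * N(J)
= 16 * 26
= 416

416


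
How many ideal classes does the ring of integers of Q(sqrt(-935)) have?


K = Q(sqrt(-935)). d mod 4 = 1, so D = disc(K) = d = -935
h(K) equals the number of primitive reduced positive-definite forms (a, b, c) = a*x^2 + b*x*y + c*y^2 with b^2 - 4ac = D,
where reduced means |b| <= a <= c, with b >= 0 whenever |b| = a or a = c, and primitive means gcd(a, b, c) = 1.
Reduced forces 3a^2 <= |D| = 935, so 1 <= a <= 17; b must have the parity of D, and c = (b^2 - D)/(4a) must be an integer >= a.
Enumerate a = 1..17, b in [-a, a]:
  a=1: (1, 1, 234)  [1]
  a=2: (2, -1, 117), (2, 1, 117)  [2]
  a=3: (3, -1, 78), (3, 1, 78)  [2]
  a=4: (4, -3, 59), (4, 3, 59)  [2]
  a=5: (5, 5, 48)  [1]
  a=6: (6, -5, 40), (6, -1, 39), (6, 1, 39), (6, 5, 40)  [4]
  a=7: none
  a=8: (8, -5, 30), (8, 5, 30)  [2]
  a=9: (9, -1, 26), (9, 1, 26)  [2]
  a=10: (10, -5, 24), (10, 5, 24)  [2]
  a=11: (11, 11, 24)  [1]
  a=12: (12, -11, 22), (12, -5, 20), (12, 5, 20), (12, 11, 22)  [4]
  a=13: (13, -1, 18), (13, 1, 18)  [2]
  a=14: none
  a=15: (15, -5, 16), (15, 5, 16)  [2]
  a=16: none
  a=17: (17, 17, 18)  [1]
Total reduced forms: 1 + 2 + 2 + 2 + 1 + 4 + 2 + 2 + 2 + 1 + 4 + 2 + 2 + 1 = 28
h = 28

28


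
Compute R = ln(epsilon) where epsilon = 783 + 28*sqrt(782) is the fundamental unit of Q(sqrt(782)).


epsilon = 783 + 28*sqrt(782)
= 1565.9994
R = ln(1565.9994)
= 7.3563

7.3563


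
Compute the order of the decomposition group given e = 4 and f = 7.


|D_P| = e * f
= 4 * 7
= 28

28


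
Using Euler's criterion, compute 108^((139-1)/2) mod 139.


p = 139 is prime and the exponent is (p-1)/2 = 69, so by Euler's criterion 108^69 = (108/139) = +1 or -1 mod 139.
Compute by square-and-multiply:
  69 = 64 + 4 + 1 (binary 1000101)
  Repeated squaring mod 139: 108^1 = 108, 108^2 = 127, 108^4 = 5, 108^8 = 25, 108^16 = 69, 108^32 = 35, 108^64 = 113
  108^69 = 108^64 * 108^4 * 108^1 = 113 * 5 * 108 mod 139
    113 * 5 = 565 = 9 mod 139
    9 * 108 = 972 = 138 mod 139
  108^69 = 138 mod 139
Result 138 = p - 1 = -1 mod 139: 108 is a quadratic non-residue mod 139. As a residue in [0, p-1] the value is 138.
108^69 mod 139 = 138

138


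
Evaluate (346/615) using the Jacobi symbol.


Compute (346/615) via quadratic reciprocity:
  pull out 2: (2/615) = +1  (since 615 mod 8 = 7)
  reciprocity: (173/615) -> +(615/173)
  reduce: (96/173)
  pull out 2: (2/173) = -1  (since 173 mod 8 = 5)
  pull out 2: (2/173) = -1  (since 173 mod 8 = 5)
  pull out 2: (2/173) = -1  (since 173 mod 8 = 5)
  pull out 2: (2/173) = -1  (since 173 mod 8 = 5)
  pull out 2: (2/173) = -1  (since 173 mod 8 = 5)
  reciprocity: (3/173) -> +(173/3)
  reduce: (2/3)
  pull out 2: (2/3) = -1  (since 3 mod 8 = 3)
  (1/3) = 1
Product of signs = 1

1


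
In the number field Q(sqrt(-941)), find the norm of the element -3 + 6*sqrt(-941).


N(a + b*sqrt(d)) = a^2 - d*b^2
= (-3)^2 - (-941)*(6)^2
= 9 + 33876
= 33885

33885


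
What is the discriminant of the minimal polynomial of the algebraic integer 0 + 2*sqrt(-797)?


The element 0 + 2*sqrt(-797) has minimal polynomial:
x^2 + 0*x + 3188
Discriminant = (0)^2 - 4*(3188)
= 0 - 12752
= -12752

-12752


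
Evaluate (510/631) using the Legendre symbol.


p = 631 is prime, so compute (510/631) with the reciprocity algorithm (Jacobi-symbol steps: pull out 2s via (2/n), flip via reciprocity, reduce):
  pull out 2: (2/631) = +1  (since 631 mod 8 = 7)
  reciprocity: (255/631) -> -(631/255)
  reduce: (121/255)
  reciprocity: (121/255) -> +(255/121)
  reduce: (13/121)
  reciprocity: (13/121) -> +(121/13)
  reduce: (4/13)
  pull out 2: (2/13) = -1  (since 13 mod 8 = 5)
  pull out 2: (2/13) = -1  (since 13 mod 8 = 5)
  (1/13) = 1
Product of signs = -1
(510/631) = -1

-1


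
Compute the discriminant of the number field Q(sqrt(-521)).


For K = Q(sqrt(d)) with d squarefree: disc(K) = d if d = 1 mod 4, and disc(K) = 4d if d = 2 or 3 mod 4.
Here d = -521, and d mod 4 = 3.
d = 3 mod 4, not 1 (O_K = Z[sqrt(d)]), so disc(K) = 4d = 4 * (-521) = -2084

-2084


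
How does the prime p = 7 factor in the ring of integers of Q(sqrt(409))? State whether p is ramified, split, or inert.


K = Q(sqrt(409)). Since d mod 4 = 1, disc(K) = 409.
Check p | disc: 409 mod 7 = 3.
p does not divide disc. Compute Legendre symbol (d/p):
3^((7-1)/2) mod 7 = -1
(d/p) = -1, so p is inert: (p) stays prime with e=1, f=2, g=1.
Therefore p is inert.

inert


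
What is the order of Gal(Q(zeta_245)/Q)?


|Gal(Q(zeta_245)/Q)| = phi(245)
= 168

168


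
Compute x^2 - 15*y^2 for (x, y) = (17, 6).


x^2 - d*y^2
= 17^2 - 15*6^2
= 289 - 540
= -251

-251


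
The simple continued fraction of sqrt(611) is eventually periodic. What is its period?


Run the CF algorithm for sqrt(611).
a_0 = floor(sqrt(611)) = 24; set m_0=0, q_0=1.
Recurrence: m' = q*a - m,  q' = (d - m'^2)/q,  a' = floor((a_0 + m')/q').
  step 1: m=24, q=35, a=1
  step 2: m=11, q=14, a=2
  step 3: m=17, q=23, a=1
  step 4: m=6, q=25, a=1
  step 5: m=19, q=10, a=4
  step 6: m=21, q=17, a=2
  step 7: m=13, q=26, a=1
  step 8: m=13, q=17, a=2
  step 9: m=21, q=10, a=4
  step 10: m=19, q=25, a=1
  step 11: m=6, q=23, a=1
  step 12: m=17, q=14, a=2
  step 13: m=11, q=35, a=1
  step 14: m=24, q=1, a=48
a_14 = 2*a_0 = 48, so the period closes here.
sqrt(611) = [24; 1, 2, 1, 1, 4, 2, 1, 2, 4, 1, 1, 2, 1, 48]
Period length = 14

14


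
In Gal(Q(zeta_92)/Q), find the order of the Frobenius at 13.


The Frobenius at p in Gal(Q(zeta_n)/Q) = (Z/nZ)* is the class of p, so its order is ord_92(13), the smallest k >= 1 with 13^k = 1 mod 92.
n = 92 = 2^2 * 23, phi(92) = 44; the order divides phi(n).
Divisors of 44: 1, 2, 4, 11, 22, 44
Repeated squaring mod 92: 13^1 = 13, 13^2 = 77, 13^4 = 41, 13^8 = 25, 13^16 = 73, 13^32 = 85
Test divisors in increasing order:
  k=1: 13^1 = 13 mod 92
  k=2: 13^2 = 77 mod 92
  k=4: 13^4 = 41 mod 92
  k=11: 13^11 = 25 * 77 * 13 = 1 mod 92  <- first divisor giving 1
Order = 11

11


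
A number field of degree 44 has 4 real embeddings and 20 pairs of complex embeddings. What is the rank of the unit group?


By Dirichlet's unit theorem:
rank = r1 + r2 - 1
= 4 + 20 - 1
= 23

23


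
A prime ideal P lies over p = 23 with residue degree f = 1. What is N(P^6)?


N(P^a) = p^(a*f)
= 23^(6*1)
= 23^6
= 148035889

148035889


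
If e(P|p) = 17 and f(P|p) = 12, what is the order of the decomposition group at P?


|D_P| = e * f
= 17 * 12
= 204

204


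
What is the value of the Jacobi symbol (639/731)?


Compute (639/731) via quadratic reciprocity:
  reciprocity: (639/731) -> -(731/639)
  reduce: (92/639)
  pull out 2: (2/639) = +1  (since 639 mod 8 = 7)
  pull out 2: (2/639) = +1  (since 639 mod 8 = 7)
  reciprocity: (23/639) -> -(639/23)
  reduce: (18/23)
  pull out 2: (2/23) = +1  (since 23 mod 8 = 7)
  reciprocity: (9/23) -> +(23/9)
  reduce: (5/9)
  reciprocity: (5/9) -> +(9/5)
  reduce: (4/5)
  pull out 2: (2/5) = -1  (since 5 mod 8 = 5)
  pull out 2: (2/5) = -1  (since 5 mod 8 = 5)
  (1/5) = 1
Product of signs = 1

1


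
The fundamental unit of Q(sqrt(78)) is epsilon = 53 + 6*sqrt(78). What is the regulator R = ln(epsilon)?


epsilon = 53 + 6*sqrt(78)
= 105.9906
R = ln(105.9906)
= 4.6634

4.6634


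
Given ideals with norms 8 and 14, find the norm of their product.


N(IJ) = N(I) * N(J)
= 8 * 14
= 112

112


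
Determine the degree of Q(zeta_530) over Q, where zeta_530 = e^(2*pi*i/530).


The degree equals Euler's totient phi(530).
530 = 2 * 5 * 53
phi(530) = 208

208


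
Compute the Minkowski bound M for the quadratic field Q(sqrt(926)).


d = 926, d mod 4 = 2, so disc(K) = 4d = 3704; |disc(K)| = 3704
Real quadratic field, so n = 2, s = r2 = 0, r1 = 2
M = (n!/n^n) * (4/pi)^s * sqrt(|disc(K)|) = (2!/2^2) * (4/pi)^0 * sqrt(3704)
= 0.5 * 1.000000 * 60.860496
= 30.4302

30.4302


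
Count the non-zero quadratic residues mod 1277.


For prime p, the number of non-zero quadratic residues is (p-1)/2.
= (1277-1)/2
= 638

638


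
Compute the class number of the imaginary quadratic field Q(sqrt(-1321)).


K = Q(sqrt(-1321)). d mod 4 = 3, so D = disc(K) = 4d = -5284
h(K) equals the number of primitive reduced positive-definite forms (a, b, c) = a*x^2 + b*x*y + c*y^2 with b^2 - 4ac = D,
where reduced means |b| <= a <= c, with b >= 0 whenever |b| = a or a = c, and primitive means gcd(a, b, c) = 1.
Reduced forces 3a^2 <= |D| = 5284, so 1 <= a <= 41; b must have the parity of D, and c = (b^2 - D)/(4a) must be an integer >= a.
Enumerate a = 1..41, b in [-a, a]:
  a=1: (1, 0, 1321)  [1]
  a=2: (2, 2, 661)  [1]
  a=3..4: none
  a=5: (5, -4, 265), (5, 4, 265)  [2]
  a=6: none
  a=7: (7, -6, 190), (7, 6, 190)  [2]
  a=8..9: none
  a=10: (10, -6, 133), (10, 6, 133)  [2]
  a=11..13: none
  a=14: (14, -6, 95), (14, 6, 95)  [2]
  a=15..18: none
  a=19: (19, -6, 70), (19, 6, 70)  [2]
  a=20..22: none
  a=23: (23, -12, 59), (23, 12, 59)  [2]
  a=24: none
  a=25: (25, -4, 53), (25, 4, 53)  [2]
  a=26..28: none
  a=29: (29, -20, 49), (29, 20, 49)  [2]
  a=30..34: none
  a=35: (35, -34, 46), (35, -6, 38), (35, 6, 38), (35, 34, 46)  [4]
  a=36: none
  a=37: (37, -28, 41), (37, 28, 41)  [2]
  a=38..41: none
Total reduced forms: 1 + 1 + 2 + 2 + 2 + 2 + 2 + 2 + 2 + 2 + 4 + 2 = 24
h = 24

24


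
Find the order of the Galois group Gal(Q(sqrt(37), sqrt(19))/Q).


The 2 square roots of distinct primes are multiplicatively independent over Q,
so [K:Q] = 2^2 and Gal(K/Q) is isomorphic to (Z/2Z)^2.
|Gal| = 2^2 = 4

4


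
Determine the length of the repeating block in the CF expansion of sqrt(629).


Run the CF algorithm for sqrt(629).
a_0 = floor(sqrt(629)) = 25; set m_0=0, q_0=1.
Recurrence: m' = q*a - m,  q' = (d - m'^2)/q,  a' = floor((a_0 + m')/q').
  step 1: m=25, q=4, a=12
  step 2: m=23, q=25, a=1
  step 3: m=2, q=25, a=1
  step 4: m=23, q=4, a=12
  step 5: m=25, q=1, a=50
a_5 = 2*a_0 = 50, so the period closes here.
sqrt(629) = [25; 12, 1, 1, 12, 50]
Period length = 5

5


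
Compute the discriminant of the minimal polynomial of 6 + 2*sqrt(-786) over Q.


The element 6 + 2*sqrt(-786) has minimal polynomial:
x^2 - 12*x + 3180
Discriminant = (-12)^2 - 4*(3180)
= 144 - 12720
= -12576

-12576


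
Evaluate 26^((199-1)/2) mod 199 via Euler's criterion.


p = 199 is prime and the exponent is (p-1)/2 = 99, so by Euler's criterion 26^99 = (26/199) = +1 or -1 mod 199.
Compute by square-and-multiply:
  99 = 64 + 32 + 2 + 1 (binary 1100011)
  Repeated squaring mod 199: 26^1 = 26, 26^2 = 79, 26^4 = 72, 26^8 = 10, 26^16 = 100, 26^32 = 50, 26^64 = 112
  26^99 = 26^64 * 26^32 * 26^2 * 26^1 = 112 * 50 * 79 * 26 mod 199
    112 * 50 = 5600 = 28 mod 199
    28 * 79 = 2212 = 23 mod 199
    23 * 26 = 598 = 1 mod 199
  26^99 = 1 mod 199
Result 1: 26 is a quadratic residue mod 199.
26^99 mod 199 = 1

1


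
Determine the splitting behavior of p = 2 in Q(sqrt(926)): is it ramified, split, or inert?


K = Q(sqrt(926)). Since d mod 4 = 2, disc(K) = 3704.
Check p | disc: 3704 mod 2 = 0.
p divides disc, so p ramifies: (p) = P^2 with e=2, f=1, g=1.
Therefore p is ramified.

ramified


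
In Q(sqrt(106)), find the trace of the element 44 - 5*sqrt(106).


Tr(a + b*sqrt(d)) = (a + b*sqrt(d)) + (a - b*sqrt(d)) = 2a
= 2 * (44)
= 88

88


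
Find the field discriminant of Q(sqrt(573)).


For K = Q(sqrt(d)) with d squarefree: disc(K) = d if d = 1 mod 4, and disc(K) = 4d if d = 2 or 3 mod 4.
Here d = 573, and d mod 4 = 1.
d = 1 mod 4 (O_K = Z[(1+sqrt(d))/2]), so disc(K) = d = 573

573


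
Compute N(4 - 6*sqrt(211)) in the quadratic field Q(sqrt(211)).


N(a + b*sqrt(d)) = a^2 - d*b^2
= (4)^2 - (211)*(-6)^2
= 16 - 7596
= -7580

-7580


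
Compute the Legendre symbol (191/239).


p = 239 is prime, so compute (191/239) with the reciprocity algorithm (Jacobi-symbol steps: pull out 2s via (2/n), flip via reciprocity, reduce):
  reciprocity: (191/239) -> -(239/191)
  reduce: (48/191)
  pull out 2: (2/191) = +1  (since 191 mod 8 = 7)
  pull out 2: (2/191) = +1  (since 191 mod 8 = 7)
  pull out 2: (2/191) = +1  (since 191 mod 8 = 7)
  pull out 2: (2/191) = +1  (since 191 mod 8 = 7)
  reciprocity: (3/191) -> -(191/3)
  reduce: (2/3)
  pull out 2: (2/3) = -1  (since 3 mod 8 = 3)
  (1/3) = 1
Product of signs = -1
(191/239) = -1

-1


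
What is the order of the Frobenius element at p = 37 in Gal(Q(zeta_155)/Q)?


The Frobenius at p in Gal(Q(zeta_n)/Q) = (Z/nZ)* is the class of p, so its order is ord_155(37), the smallest k >= 1 with 37^k = 1 mod 155.
n = 155 = 5 * 31, phi(155) = 120; the order divides phi(n).
Divisors of 120: 1, 2, 3, 4, 5, 6, 8, 10, 12, 15, 20, 24, 30, 40, 60, 120
Repeated squaring mod 155: 37^1 = 37, 37^2 = 129, 37^4 = 56, 37^8 = 36, 37^16 = 56, 37^32 = 36, 37^64 = 56
Test divisors in increasing order:
  k=1: 37^1 = 37 mod 155
  k=2: 37^2 = 129 mod 155
  k=3: 37^3 = 129 * 37 = 123 mod 155
  k=4: 37^4 = 56 mod 155
  k=5: 37^5 = 56 * 37 = 57 mod 155
  k=6: 37^6 = 56 * 129 = 94 mod 155
  k=8: 37^8 = 36 mod 155
  k=10: 37^10 = 36 * 129 = 149 mod 155
  k=12: 37^12 = 36 * 56 = 1 mod 155  <- first divisor giving 1
Order = 12

12


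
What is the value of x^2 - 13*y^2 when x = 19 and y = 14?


x^2 - d*y^2
= 19^2 - 13*14^2
= 361 - 2548
= -2187

-2187


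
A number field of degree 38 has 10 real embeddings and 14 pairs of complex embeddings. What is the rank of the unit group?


By Dirichlet's unit theorem:
rank = r1 + r2 - 1
= 10 + 14 - 1
= 23

23


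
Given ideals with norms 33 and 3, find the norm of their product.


N(IJ) = N(I) * N(J)
= 33 * 3
= 99

99


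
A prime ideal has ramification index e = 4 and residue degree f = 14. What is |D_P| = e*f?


|D_P| = e * f
= 4 * 14
= 56

56


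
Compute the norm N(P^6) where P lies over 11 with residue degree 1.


N(P^a) = p^(a*f)
= 11^(6*1)
= 11^6
= 1771561

1771561


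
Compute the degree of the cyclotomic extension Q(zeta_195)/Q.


The degree equals Euler's totient phi(195).
195 = 3 * 5 * 13
phi(195) = 96

96


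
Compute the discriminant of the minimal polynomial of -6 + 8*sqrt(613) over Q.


The element -6 + 8*sqrt(613) has minimal polynomial:
x^2 + 12*x - 39196
Discriminant = (12)^2 - 4*(-39196)
= 144 + 156784
= 156928

156928


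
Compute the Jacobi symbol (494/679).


Compute (494/679) via quadratic reciprocity:
  pull out 2: (2/679) = +1  (since 679 mod 8 = 7)
  reciprocity: (247/679) -> -(679/247)
  reduce: (185/247)
  reciprocity: (185/247) -> +(247/185)
  reduce: (62/185)
  pull out 2: (2/185) = +1  (since 185 mod 8 = 1)
  reciprocity: (31/185) -> +(185/31)
  reduce: (30/31)
  pull out 2: (2/31) = +1  (since 31 mod 8 = 7)
  reciprocity: (15/31) -> -(31/15)
  reduce: (1/15)
  (1/15) = 1
Product of signs = 1

1
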